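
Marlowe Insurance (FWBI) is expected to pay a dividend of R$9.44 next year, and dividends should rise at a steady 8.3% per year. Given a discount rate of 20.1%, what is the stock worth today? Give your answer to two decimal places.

R$80.00

Gordon growth model: P₀ = D₁/(r − g), with D₁ = 9.44 given directly.
P₀ = 9.4400 / (0.201 − 0.083) = 9.4400 / 0.118 = 80.0000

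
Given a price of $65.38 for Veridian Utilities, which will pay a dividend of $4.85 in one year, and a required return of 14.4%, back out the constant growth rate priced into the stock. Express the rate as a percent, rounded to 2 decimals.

From P₀ = D₁/(r − g), the implied growth is g = r − D₁/P₀.
g = 0.144 − 4.85/65.38 = 0.144 − 0.07418 = 0.06982

6.98%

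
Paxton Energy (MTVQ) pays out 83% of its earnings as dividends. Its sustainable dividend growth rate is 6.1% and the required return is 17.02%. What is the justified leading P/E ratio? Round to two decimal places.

7.60

Justified leading P/E = b/(r−g) = 0.83/(0.1702−0.061) = 7.6007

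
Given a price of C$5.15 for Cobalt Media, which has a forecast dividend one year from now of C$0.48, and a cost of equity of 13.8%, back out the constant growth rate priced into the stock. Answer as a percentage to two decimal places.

From P₀ = D₁/(r − g), the implied growth is g = r − D₁/P₀.
g = 0.138 − 0.48/5.15 = 0.138 − 0.09320 = 0.04480

4.48%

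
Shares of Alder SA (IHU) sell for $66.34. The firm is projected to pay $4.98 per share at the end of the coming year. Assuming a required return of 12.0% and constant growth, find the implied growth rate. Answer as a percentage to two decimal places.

From P₀ = D₁/(r − g), the implied growth is g = r − D₁/P₀.
g = 0.12 − 4.98/66.34 = 0.12 − 0.07507 = 0.04493

4.49%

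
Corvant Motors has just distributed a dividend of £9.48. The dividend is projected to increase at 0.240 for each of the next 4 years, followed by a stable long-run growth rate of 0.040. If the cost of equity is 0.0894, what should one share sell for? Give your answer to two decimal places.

£387.97

Two-stage DDM. Project D₁…D_4 at 0.24, terminal growth 0.04, discount at r = 0.0894.
D_1 = 11.7552
D_2 = 14.5764
D_3 = 18.0748
D_4 = 22.4127
Terminal value at t=4: TV = D_5/(r−g) = 23.3093/(0.0894−0.04) = 471.8473
P₀ = 11.7552/(1+0.0894)^1 + 14.5764/(1+0.0894)^2 + 18.0748/(1+0.0894)^3 + 22.4127/(1+0.0894)^4 + 471.8473/(1+0.0894)^4 = 387.9712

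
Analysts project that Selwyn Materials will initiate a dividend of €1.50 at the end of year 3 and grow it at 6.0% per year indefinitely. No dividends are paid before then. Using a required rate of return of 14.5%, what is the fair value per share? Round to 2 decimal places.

Deferred-dividend DDM. At t=2 the remaining stream is a growing perpetuity with first payment D_3 = 1.50.
V_2 = D_3/(r−g) = 1.50/(0.145−0.06) = 17.6471
P₀ = V_2/(1+r)^2 = 17.6471/(1+0.145)^2 = 13.4605

€13.46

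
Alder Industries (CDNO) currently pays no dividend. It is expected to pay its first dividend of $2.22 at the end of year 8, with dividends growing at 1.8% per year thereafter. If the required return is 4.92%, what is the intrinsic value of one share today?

$50.84

Deferred-dividend DDM. At t=7 the remaining stream is a growing perpetuity with first payment D_8 = 2.22.
V_7 = D_8/(r−g) = 2.22/(0.0492−0.018) = 71.1538
P₀ = V_7/(1+r)^7 = 71.1538/(1+0.0492)^7 = 50.8382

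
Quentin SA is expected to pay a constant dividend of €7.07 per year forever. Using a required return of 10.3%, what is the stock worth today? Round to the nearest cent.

Zero-growth DDM (perpetuity): P₀ = D/r = 7.07 / 0.103 = 68.6408

€68.64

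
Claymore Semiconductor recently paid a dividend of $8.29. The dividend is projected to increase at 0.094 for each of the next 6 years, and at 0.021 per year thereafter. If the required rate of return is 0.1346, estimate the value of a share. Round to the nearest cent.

Two-stage DDM. Project D₁…D_6 at 0.094, terminal growth 0.021, discount at r = 0.1346.
D_1 = 9.0693
D_2 = 9.9218
D_3 = 10.8544
D_4 = 11.8747
D_5 = 12.9910
D_6 = 14.2121
Terminal value at t=6: TV = D_7/(r−g) = 14.5106/(0.1346−0.021) = 127.7338
P₀ = 9.0693/(1+0.1346)^1 + 9.9218/(1+0.1346)^2 + 10.8544/(1+0.1346)^3 + 11.8747/(1+0.1346)^4 + 12.9910/(1+0.1346)^5 + 14.2121/(1+0.1346)^6 + 127.7338/(1+0.1346)^6 = 103.7445

$103.74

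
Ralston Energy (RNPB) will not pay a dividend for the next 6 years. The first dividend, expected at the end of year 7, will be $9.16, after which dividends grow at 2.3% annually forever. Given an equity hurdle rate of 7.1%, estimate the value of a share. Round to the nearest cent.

$126.45

Deferred-dividend DDM. At t=6 the remaining stream is a growing perpetuity with first payment D_7 = 9.16.
V_6 = D_7/(r−g) = 9.16/(0.071−0.023) = 190.8333
P₀ = V_6/(1+r)^6 = 190.8333/(1+0.071)^6 = 126.4496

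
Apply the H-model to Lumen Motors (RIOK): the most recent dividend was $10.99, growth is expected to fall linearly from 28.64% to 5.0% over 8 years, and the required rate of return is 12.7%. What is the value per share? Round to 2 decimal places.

$284.83

H-model: P₀ = D₀[(1+g_L) + H(g_S−g_L)]/(r−g_L), with H = 8/2 = 4.
P₀ = 10.99 × [(1+0.05) + 4×(0.2864−0.05)] / (0.127−0.05)
   = 10.99 × 1.9956 / 0.077 = 284.8265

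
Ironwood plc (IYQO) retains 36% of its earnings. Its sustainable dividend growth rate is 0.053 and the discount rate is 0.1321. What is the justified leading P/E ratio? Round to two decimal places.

Payout ratio b = 1 − 0.36 = 0.64.
Justified leading P/E = b/(r−g) = 0.64/(0.1321−0.053) = 8.0910

8.09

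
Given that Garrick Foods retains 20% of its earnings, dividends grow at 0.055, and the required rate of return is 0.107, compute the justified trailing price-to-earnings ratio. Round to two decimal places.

16.23

Payout ratio b = 1 − 0.20 = 0.80.
Justified trailing P/E = b(1+g)/(r−g) = 0.80×(1+0.055)/(0.107−0.055) = 16.2308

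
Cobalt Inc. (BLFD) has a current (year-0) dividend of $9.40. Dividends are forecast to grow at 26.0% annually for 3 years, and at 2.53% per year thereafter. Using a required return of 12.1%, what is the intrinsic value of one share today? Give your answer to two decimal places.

$178.80

Two-stage DDM. Project D₁…D_3 at 0.26, terminal growth 0.0253, discount at r = 0.121.
D_1 = 11.8440
D_2 = 14.9234
D_3 = 18.8035
Terminal value at t=3: TV = D_4/(r−g) = 19.2793/(0.121−0.0253) = 201.4552
P₀ = 11.8440/(1+0.121)^1 + 14.9234/(1+0.121)^2 + 18.8035/(1+0.121)^3 + 201.4552/(1+0.121)^3 = 178.7979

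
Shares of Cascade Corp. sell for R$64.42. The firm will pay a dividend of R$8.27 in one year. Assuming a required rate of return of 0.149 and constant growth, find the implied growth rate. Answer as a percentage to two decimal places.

2.06%

From P₀ = D₁/(r − g), the implied growth is g = r − D₁/P₀.
g = 0.149 − 8.27/64.42 = 0.149 − 0.12838 = 0.02062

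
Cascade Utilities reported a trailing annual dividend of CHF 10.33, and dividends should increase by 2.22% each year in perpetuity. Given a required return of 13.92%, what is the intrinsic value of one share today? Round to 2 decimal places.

Gordon growth model: P₀ = D₁/(r − g). D₁ = 10.33 × (1 + 0.0222) = 10.5593.
P₀ = 10.5593 / (0.1392 − 0.0222) = 10.5593 / 0.117 = 90.2506

CHF 90.25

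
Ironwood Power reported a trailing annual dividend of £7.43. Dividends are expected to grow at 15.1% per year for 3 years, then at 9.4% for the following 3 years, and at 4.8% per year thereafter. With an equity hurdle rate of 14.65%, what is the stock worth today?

£112.51

Three-stage DDM. Project D₁…D_6; terminal Gordon value at t=6 with g = 0.048; discount at r = 0.1465.
D_1 = 8.5519
D_2 = 9.8433
D_3 = 11.3296
D_4 = 12.3946
D_5 = 13.5597
D_6 = 14.8343
TV_6 = 15.5463/(0.1465−0.048) = 157.8308
P₀ = Σ Dₜ/(1+r)ᵗ + TV_6/(1+r)^6 = 112.5098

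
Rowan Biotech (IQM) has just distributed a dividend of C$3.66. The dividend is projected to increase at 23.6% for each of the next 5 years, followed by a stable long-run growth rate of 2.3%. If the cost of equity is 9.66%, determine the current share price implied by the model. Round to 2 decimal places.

Two-stage DDM. Project D₁…D_5 at 0.236, terminal growth 0.023, discount at r = 0.0966.
D_1 = 4.5238
D_2 = 5.5914
D_3 = 6.9109
D_4 = 8.5419
D_5 = 10.5578
Terminal value at t=5: TV = D_6/(r−g) = 10.8006/(0.0966−0.023) = 146.7477
P₀ = 4.5238/(1+0.0966)^1 + 5.5914/(1+0.0966)^2 + 6.9109/(1+0.0966)^3 + 8.5419/(1+0.0966)^4 + 10.5578/(1+0.0966)^5 + 146.7477/(1+0.0966)^5 = 119.1205

C$119.12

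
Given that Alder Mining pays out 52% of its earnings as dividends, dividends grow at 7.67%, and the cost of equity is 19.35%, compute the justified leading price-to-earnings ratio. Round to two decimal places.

Justified leading P/E = b/(r−g) = 0.52/(0.1935−0.0767) = 4.4521

4.45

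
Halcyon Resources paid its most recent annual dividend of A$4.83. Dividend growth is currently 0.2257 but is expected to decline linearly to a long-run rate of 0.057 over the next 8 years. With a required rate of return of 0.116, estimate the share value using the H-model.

A$141.77

H-model: P₀ = D₀[(1+g_L) + H(g_S−g_L)]/(r−g_L), with H = 8/2 = 4.
P₀ = 4.83 × [(1+0.057) + 4×(0.2257−0.057)] / (0.116−0.057)
   = 4.83 × 1.7318 / 0.059 = 141.7728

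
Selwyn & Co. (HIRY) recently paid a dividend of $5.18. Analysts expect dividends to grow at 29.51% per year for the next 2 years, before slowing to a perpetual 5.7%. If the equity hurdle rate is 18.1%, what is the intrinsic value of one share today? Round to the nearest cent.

Two-stage DDM. Project D₁…D_2 at 0.2951, terminal growth 0.057, discount at r = 0.181.
D_1 = 6.7086
D_2 = 8.6883
Terminal value at t=2: TV = D_3/(r−g) = 9.1836/(0.181−0.057) = 74.0610
P₀ = 6.7086/(1+0.181)^1 + 8.6883/(1+0.181)^2 + 74.0610/(1+0.181)^2 = 65.0091

$65.01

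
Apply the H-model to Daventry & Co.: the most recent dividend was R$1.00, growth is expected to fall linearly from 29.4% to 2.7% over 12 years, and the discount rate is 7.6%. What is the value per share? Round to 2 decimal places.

R$53.65

H-model: P₀ = D₀[(1+g_L) + H(g_S−g_L)]/(r−g_L), with H = 12/2 = 6.
P₀ = 1.00 × [(1+0.027) + 6×(0.294−0.027)] / (0.076−0.027)
   = 1.00 × 2.6290 / 0.049 = 53.6531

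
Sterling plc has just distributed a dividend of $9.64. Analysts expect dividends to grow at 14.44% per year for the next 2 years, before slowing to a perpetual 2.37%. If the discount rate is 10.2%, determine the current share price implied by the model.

Two-stage DDM. Project D₁…D_2 at 0.1444, terminal growth 0.0237, discount at r = 0.102.
D_1 = 11.0320
D_2 = 12.6250
Terminal value at t=2: TV = D_3/(r−g) = 12.9243/(0.102−0.0237) = 165.0607
P₀ = 11.0320/(1+0.102)^1 + 12.6250/(1+0.102)^2 + 165.0607/(1+0.102)^2 = 156.3261

$156.33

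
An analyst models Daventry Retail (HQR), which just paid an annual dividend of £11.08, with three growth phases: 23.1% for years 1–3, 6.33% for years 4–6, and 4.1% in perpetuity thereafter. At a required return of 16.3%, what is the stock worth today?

£156.00

Three-stage DDM. Project D₁…D_6; terminal Gordon value at t=6 with g = 0.041; discount at r = 0.163.
D_1 = 13.6395
D_2 = 16.7902
D_3 = 20.6687
D_4 = 21.9771
D_5 = 23.3682
D_6 = 24.8474
TV_6 = 25.8662/(0.163−0.041) = 212.0178
P₀ = Σ Dₜ/(1+r)ᵗ + TV_6/(1+r)^6 = 156.0014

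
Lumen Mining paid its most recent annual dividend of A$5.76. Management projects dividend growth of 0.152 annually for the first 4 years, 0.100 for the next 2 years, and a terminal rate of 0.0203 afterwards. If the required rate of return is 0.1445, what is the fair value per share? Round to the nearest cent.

A$79.43

Three-stage DDM. Project D₁…D_6; terminal Gordon value at t=6 with g = 0.0203; discount at r = 0.1445.
D_1 = 6.6355
D_2 = 7.6441
D_3 = 8.8060
D_4 = 10.1445
D_5 = 11.1590
D_6 = 12.2749
TV_6 = 12.5241/(0.1445−0.0203) = 100.8380
P₀ = Σ Dₜ/(1+r)ᵗ + TV_6/(1+r)^6 = 79.4314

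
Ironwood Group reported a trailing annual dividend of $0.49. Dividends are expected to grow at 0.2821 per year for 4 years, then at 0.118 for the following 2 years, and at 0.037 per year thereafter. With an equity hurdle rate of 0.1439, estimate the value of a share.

Three-stage DDM. Project D₁…D_6; terminal Gordon value at t=6 with g = 0.037; discount at r = 0.1439.
D_1 = 0.6282
D_2 = 0.8055
D_3 = 1.0327
D_4 = 1.3240
D_5 = 1.4802
D_6 = 1.6549
TV_6 = 1.7161/(0.1439−0.037) = 16.0534
P₀ = Σ Dₜ/(1+r)ᵗ + TV_6/(1+r)^6 = 11.2877

$11.29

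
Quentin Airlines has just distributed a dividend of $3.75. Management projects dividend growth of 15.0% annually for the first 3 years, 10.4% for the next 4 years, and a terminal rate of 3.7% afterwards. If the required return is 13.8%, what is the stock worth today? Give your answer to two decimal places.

$61.04

Three-stage DDM. Project D₁…D_7; terminal Gordon value at t=7 with g = 0.037; discount at r = 0.138.
D_1 = 4.3125
D_2 = 4.9594
D_3 = 5.7033
D_4 = 6.2964
D_5 = 6.9513
D_6 = 7.6742
D_7 = 8.4723
TV_7 = 8.7858/(0.138−0.037) = 86.9878
P₀ = Σ Dₜ/(1+r)ᵗ + TV_7/(1+r)^7 = 61.0398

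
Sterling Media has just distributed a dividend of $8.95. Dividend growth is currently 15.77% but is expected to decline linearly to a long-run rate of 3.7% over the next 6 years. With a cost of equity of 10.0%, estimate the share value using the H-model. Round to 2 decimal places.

$198.76

H-model: P₀ = D₀[(1+g_L) + H(g_S−g_L)]/(r−g_L), with H = 6/2 = 3.
P₀ = 8.95 × [(1+0.037) + 3×(0.1577−0.037)] / (0.1−0.037)
   = 8.95 × 1.3991 / 0.063 = 198.7610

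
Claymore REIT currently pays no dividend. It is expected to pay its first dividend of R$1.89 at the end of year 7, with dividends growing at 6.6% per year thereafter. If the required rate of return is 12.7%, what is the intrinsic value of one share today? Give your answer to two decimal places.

R$15.12

Deferred-dividend DDM. At t=6 the remaining stream is a growing perpetuity with first payment D_7 = 1.89.
V_6 = D_7/(r−g) = 1.89/(0.127−0.066) = 30.9836
P₀ = V_6/(1+r)^6 = 30.9836/(1+0.127)^6 = 15.1213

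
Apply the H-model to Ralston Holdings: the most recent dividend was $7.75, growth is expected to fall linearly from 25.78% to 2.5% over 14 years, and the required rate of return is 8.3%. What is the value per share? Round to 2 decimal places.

H-model: P₀ = D₀[(1+g_L) + H(g_S−g_L)]/(r−g_L), with H = 14/2 = 7.
P₀ = 7.75 × [(1+0.025) + 7×(0.2578−0.025)] / (0.083−0.025)
   = 7.75 × 2.6546 / 0.058 = 354.7095

$354.71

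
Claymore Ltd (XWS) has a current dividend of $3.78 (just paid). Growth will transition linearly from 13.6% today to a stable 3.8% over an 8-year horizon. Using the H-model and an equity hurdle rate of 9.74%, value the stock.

$91.00

H-model: P₀ = D₀[(1+g_L) + H(g_S−g_L)]/(r−g_L), with H = 8/2 = 4.
P₀ = 3.78 × [(1+0.038) + 4×(0.136−0.038)] / (0.0974−0.038)
   = 3.78 × 1.4300 / 0.0594 = 91.0000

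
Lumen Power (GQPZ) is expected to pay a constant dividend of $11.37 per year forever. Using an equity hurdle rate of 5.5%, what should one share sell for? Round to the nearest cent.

$206.73

Zero-growth DDM (perpetuity): P₀ = D/r = 11.37 / 0.055 = 206.7273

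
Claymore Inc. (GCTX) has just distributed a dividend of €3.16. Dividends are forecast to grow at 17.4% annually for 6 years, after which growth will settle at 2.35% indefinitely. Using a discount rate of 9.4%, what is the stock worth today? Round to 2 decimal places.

Two-stage DDM. Project D₁…D_6 at 0.174, terminal growth 0.0235, discount at r = 0.094.
D_1 = 3.7098
D_2 = 4.3554
D_3 = 5.1132
D_4 = 6.0029
D_5 = 7.0474
D_6 = 8.2736
Terminal value at t=6: TV = D_7/(r−g) = 8.4681/(0.094−0.0235) = 120.1142
P₀ = 3.7098/(1+0.094)^1 + 4.3554/(1+0.094)^2 + 5.1132/(1+0.094)^3 + 6.0029/(1+0.094)^4 + 7.0474/(1+0.094)^5 + 8.2736/(1+0.094)^6 + 120.1142/(1+0.094)^6 = 94.5125

€94.51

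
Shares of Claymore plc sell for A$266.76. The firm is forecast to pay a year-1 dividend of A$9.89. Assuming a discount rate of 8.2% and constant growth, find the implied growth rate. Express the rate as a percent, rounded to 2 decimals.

From P₀ = D₁/(r − g), the implied growth is g = r − D₁/P₀.
g = 0.082 − 9.89/266.76 = 0.082 − 0.03707 = 0.04493

4.49%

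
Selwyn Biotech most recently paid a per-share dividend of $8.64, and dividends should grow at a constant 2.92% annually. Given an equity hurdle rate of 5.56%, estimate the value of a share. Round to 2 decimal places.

Gordon growth model: P₀ = D₁/(r − g). D₁ = 8.64 × (1 + 0.0292) = 8.8923.
P₀ = 8.8923 / (0.0556 − 0.0292) = 8.8923 / 0.0264 = 336.8291

$336.83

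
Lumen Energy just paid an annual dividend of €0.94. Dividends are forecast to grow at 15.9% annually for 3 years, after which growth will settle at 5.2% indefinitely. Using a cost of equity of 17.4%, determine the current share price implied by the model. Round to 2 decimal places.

€10.55

Two-stage DDM. Project D₁…D_3 at 0.159, terminal growth 0.052, discount at r = 0.174.
D_1 = 1.0895
D_2 = 1.2627
D_3 = 1.4635
Terminal value at t=3: TV = D_4/(r−g) = 1.5396/(0.174−0.052) = 12.6193
P₀ = 1.0895/(1+0.174)^1 + 1.2627/(1+0.174)^2 + 1.4635/(1+0.174)^3 + 12.6193/(1+0.174)^3 = 10.5474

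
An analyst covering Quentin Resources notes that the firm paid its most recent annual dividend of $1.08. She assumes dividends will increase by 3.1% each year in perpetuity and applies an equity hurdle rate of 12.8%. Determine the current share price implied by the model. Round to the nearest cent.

$11.48

Gordon growth model: P₀ = D₁/(r − g). D₁ = 1.08 × (1 + 0.031) = 1.1135.
P₀ = 1.1135 / (0.128 − 0.031) = 1.1135 / 0.097 = 11.4792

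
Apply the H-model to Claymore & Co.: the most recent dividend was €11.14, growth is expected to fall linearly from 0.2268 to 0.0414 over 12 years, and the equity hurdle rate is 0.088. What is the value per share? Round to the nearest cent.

€514.88

H-model: P₀ = D₀[(1+g_L) + H(g_S−g_L)]/(r−g_L), with H = 12/2 = 6.
P₀ = 11.14 × [(1+0.0414) + 6×(0.2268−0.0414)] / (0.088−0.0414)
   = 11.14 × 2.1538 / 0.0466 = 514.8784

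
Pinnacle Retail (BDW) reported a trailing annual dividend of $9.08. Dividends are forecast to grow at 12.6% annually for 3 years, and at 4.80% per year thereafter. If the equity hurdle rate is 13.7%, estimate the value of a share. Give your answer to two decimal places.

Two-stage DDM. Project D₁…D_3 at 0.126, terminal growth 0.048, discount at r = 0.137.
D_1 = 10.2241
D_2 = 11.5123
D_3 = 12.9629
Terminal value at t=3: TV = D_4/(r−g) = 13.5851/(0.137−0.048) = 152.6414
P₀ = 10.2241/(1+0.137)^1 + 11.5123/(1+0.137)^2 + 12.9629/(1+0.137)^3 + 152.6414/(1+0.137)^3 = 130.5626

$130.56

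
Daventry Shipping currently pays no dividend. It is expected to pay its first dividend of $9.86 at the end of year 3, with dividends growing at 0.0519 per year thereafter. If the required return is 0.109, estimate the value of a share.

$140.40

Deferred-dividend DDM. At t=2 the remaining stream is a growing perpetuity with first payment D_3 = 9.86.
V_2 = D_3/(r−g) = 9.86/(0.109−0.0519) = 172.6795
P₀ = V_2/(1+r)^2 = 172.6795/(1+0.109)^2 = 140.4034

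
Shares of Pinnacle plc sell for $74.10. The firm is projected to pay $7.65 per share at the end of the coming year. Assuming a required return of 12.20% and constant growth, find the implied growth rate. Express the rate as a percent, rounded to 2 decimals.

From P₀ = D₁/(r − g), the implied growth is g = r − D₁/P₀.
g = 0.122 − 7.65/74.10 = 0.122 − 0.10324 = 0.01876

1.88%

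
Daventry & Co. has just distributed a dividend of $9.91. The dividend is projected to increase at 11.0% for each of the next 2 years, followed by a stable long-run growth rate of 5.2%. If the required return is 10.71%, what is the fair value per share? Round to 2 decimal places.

Two-stage DDM. Project D₁…D_2 at 0.11, terminal growth 0.052, discount at r = 0.1071.
D_1 = 11.0001
D_2 = 12.2101
Terminal value at t=2: TV = D_3/(r−g) = 12.8450/(0.1071−0.052) = 233.1223
P₀ = 11.0001/(1+0.1071)^1 + 12.2101/(1+0.1071)^2 + 233.1223/(1+0.1071)^2 = 210.0977

$210.10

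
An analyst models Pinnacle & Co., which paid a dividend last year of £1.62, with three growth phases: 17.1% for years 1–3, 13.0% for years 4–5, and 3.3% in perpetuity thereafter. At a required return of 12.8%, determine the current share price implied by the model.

Three-stage DDM. Project D₁…D_5; terminal Gordon value at t=5 with g = 0.033; discount at r = 0.128.
D_1 = 1.8970
D_2 = 2.2214
D_3 = 2.6013
D_4 = 2.9394
D_5 = 3.3216
TV_5 = 3.4312/(0.128−0.033) = 36.1176
P₀ = Σ Dₜ/(1+r)ᵗ + TV_5/(1+r)^5 = 28.6521

£28.65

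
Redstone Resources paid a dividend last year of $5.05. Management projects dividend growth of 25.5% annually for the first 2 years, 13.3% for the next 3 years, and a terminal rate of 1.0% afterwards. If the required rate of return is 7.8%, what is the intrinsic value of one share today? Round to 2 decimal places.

$153.45

Three-stage DDM. Project D₁…D_5; terminal Gordon value at t=5 with g = 0.01; discount at r = 0.078.
D_1 = 6.3377
D_2 = 7.9539
D_3 = 9.0117
D_4 = 10.2103
D_5 = 11.5683
TV_5 = 11.6840/(0.078−0.01) = 171.8229
P₀ = Σ Dₜ/(1+r)ᵗ + TV_5/(1+r)^5 = 153.4532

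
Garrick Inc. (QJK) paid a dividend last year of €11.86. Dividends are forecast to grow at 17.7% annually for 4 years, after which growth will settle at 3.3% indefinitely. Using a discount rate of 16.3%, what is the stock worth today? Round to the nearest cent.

€147.75

Two-stage DDM. Project D₁…D_4 at 0.177, terminal growth 0.033, discount at r = 0.163.
D_1 = 13.9592
D_2 = 16.4300
D_3 = 19.3381
D_4 = 22.7610
Terminal value at t=4: TV = D_5/(r−g) = 23.5121/(0.163−0.033) = 180.8621
P₀ = 13.9592/(1+0.163)^1 + 16.4300/(1+0.163)^2 + 19.3381/(1+0.163)^3 + 22.7610/(1+0.163)^4 + 180.8621/(1+0.163)^4 = 147.7468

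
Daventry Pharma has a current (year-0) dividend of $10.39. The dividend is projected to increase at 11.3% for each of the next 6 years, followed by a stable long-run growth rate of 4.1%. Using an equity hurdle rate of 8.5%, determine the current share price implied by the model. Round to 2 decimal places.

$354.64

Two-stage DDM. Project D₁…D_6 at 0.113, terminal growth 0.041, discount at r = 0.085.
D_1 = 11.5641
D_2 = 12.8708
D_3 = 14.3252
D_4 = 15.9440
D_5 = 17.7456
D_6 = 19.7509
Terminal value at t=6: TV = D_7/(r−g) = 20.5607/(0.085−0.041) = 467.2880
P₀ = 11.5641/(1+0.085)^1 + 12.8708/(1+0.085)^2 + 14.3252/(1+0.085)^3 + 15.9440/(1+0.085)^4 + 17.7456/(1+0.085)^5 + 19.7509/(1+0.085)^6 + 467.2880/(1+0.085)^6 = 354.6411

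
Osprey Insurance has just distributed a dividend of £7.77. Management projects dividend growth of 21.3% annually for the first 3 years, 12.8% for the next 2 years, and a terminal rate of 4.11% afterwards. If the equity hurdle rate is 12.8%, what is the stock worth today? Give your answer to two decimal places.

Three-stage DDM. Project D₁…D_5; terminal Gordon value at t=5 with g = 0.0411; discount at r = 0.128.
D_1 = 9.4250
D_2 = 11.4325
D_3 = 13.8677
D_4 = 15.6427
D_5 = 17.6450
TV_5 = 18.3702/(0.128−0.0411) = 211.3948
P₀ = Σ Dₜ/(1+r)ᵗ + TV_5/(1+r)^5 = 162.0847

£162.08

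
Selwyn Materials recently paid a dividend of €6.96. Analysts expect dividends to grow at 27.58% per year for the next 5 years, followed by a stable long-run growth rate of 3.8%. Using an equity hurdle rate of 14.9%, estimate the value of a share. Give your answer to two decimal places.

Two-stage DDM. Project D₁…D_5 at 0.2758, terminal growth 0.038, discount at r = 0.149.
D_1 = 8.8796
D_2 = 11.3286
D_3 = 14.4530
D_4 = 18.4391
D_5 = 23.5246
Terminal value at t=5: TV = D_6/(r−g) = 24.4185/(0.149−0.038) = 219.9868
P₀ = 8.8796/(1+0.149)^1 + 11.3286/(1+0.149)^2 + 14.4530/(1+0.149)^3 + 18.4391/(1+0.149)^4 + 23.5246/(1+0.149)^5 + 219.9868/(1+0.149)^5 = 158.0122

€158.01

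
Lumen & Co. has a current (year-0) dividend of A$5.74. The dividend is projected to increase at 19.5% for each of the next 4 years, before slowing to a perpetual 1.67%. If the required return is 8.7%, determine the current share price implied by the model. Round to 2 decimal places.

Two-stage DDM. Project D₁…D_4 at 0.195, terminal growth 0.0167, discount at r = 0.087.
D_1 = 6.8593
D_2 = 8.1969
D_3 = 9.7953
D_4 = 11.7053
Terminal value at t=4: TV = D_5/(r−g) = 11.9008/(0.087−0.0167) = 169.2860
P₀ = 6.8593/(1+0.087)^1 + 8.1969/(1+0.087)^2 + 9.7953/(1+0.087)^3 + 11.7053/(1+0.087)^4 + 169.2860/(1+0.087)^4 = 150.5143

A$150.51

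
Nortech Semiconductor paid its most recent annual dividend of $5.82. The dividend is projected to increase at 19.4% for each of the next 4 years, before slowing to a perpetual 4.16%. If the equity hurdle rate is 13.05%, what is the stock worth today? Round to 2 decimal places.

Two-stage DDM. Project D₁…D_4 at 0.194, terminal growth 0.0416, discount at r = 0.1305.
D_1 = 6.9491
D_2 = 8.2972
D_3 = 9.9069
D_4 = 11.8288
Terminal value at t=4: TV = D_5/(r−g) = 12.3209/(0.1305−0.0416) = 138.5924
P₀ = 6.9491/(1+0.1305)^1 + 8.2972/(1+0.1305)^2 + 9.9069/(1+0.1305)^3 + 11.8288/(1+0.1305)^4 + 138.5924/(1+0.1305)^4 = 111.5890

$111.59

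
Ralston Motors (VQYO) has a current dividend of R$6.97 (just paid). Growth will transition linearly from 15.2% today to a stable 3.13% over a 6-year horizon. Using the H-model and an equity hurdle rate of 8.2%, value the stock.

R$191.56

H-model: P₀ = D₀[(1+g_L) + H(g_S−g_L)]/(r−g_L), with H = 6/2 = 3.
P₀ = 6.97 × [(1+0.0313) + 3×(0.152−0.0313)] / (0.082−0.0313)
   = 6.97 × 1.3934 / 0.0507 = 191.5581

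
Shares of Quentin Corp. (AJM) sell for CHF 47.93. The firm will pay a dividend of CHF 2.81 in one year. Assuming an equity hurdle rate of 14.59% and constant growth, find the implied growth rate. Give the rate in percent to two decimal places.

8.73%

From P₀ = D₁/(r − g), the implied growth is g = r − D₁/P₀.
g = 0.1459 − 2.81/47.93 = 0.1459 − 0.05863 = 0.08727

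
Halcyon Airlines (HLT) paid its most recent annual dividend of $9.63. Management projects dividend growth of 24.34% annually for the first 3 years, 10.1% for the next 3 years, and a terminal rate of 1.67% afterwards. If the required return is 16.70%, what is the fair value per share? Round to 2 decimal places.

$130.14

Three-stage DDM. Project D₁…D_6; terminal Gordon value at t=6 with g = 0.0167; discount at r = 0.167.
D_1 = 11.9739
D_2 = 14.8884
D_3 = 18.5122
D_4 = 20.3820
D_5 = 22.4406
D_6 = 24.7070
TV_6 = 25.1197/(0.167−0.0167) = 167.1301
P₀ = Σ Dₜ/(1+r)ᵗ + TV_6/(1+r)^6 = 130.1437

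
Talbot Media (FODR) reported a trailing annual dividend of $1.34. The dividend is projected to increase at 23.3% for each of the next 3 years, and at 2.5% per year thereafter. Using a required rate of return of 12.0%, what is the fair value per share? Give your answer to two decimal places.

Two-stage DDM. Project D₁…D_3 at 0.233, terminal growth 0.025, discount at r = 0.12.
D_1 = 1.6522
D_2 = 2.0372
D_3 = 2.5119
Terminal value at t=3: TV = D_4/(r−g) = 2.5746/(0.12−0.025) = 27.1016
P₀ = 1.6522/(1+0.12)^1 + 2.0372/(1+0.12)^2 + 2.5119/(1+0.12)^3 + 27.1016/(1+0.12)^3 = 24.1775

$24.18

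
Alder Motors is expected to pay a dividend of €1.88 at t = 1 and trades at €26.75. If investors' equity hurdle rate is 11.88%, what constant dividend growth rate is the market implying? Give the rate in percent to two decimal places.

From P₀ = D₁/(r − g), the implied growth is g = r − D₁/P₀.
g = 0.1188 − 1.88/26.75 = 0.1188 − 0.07028 = 0.04852

4.85%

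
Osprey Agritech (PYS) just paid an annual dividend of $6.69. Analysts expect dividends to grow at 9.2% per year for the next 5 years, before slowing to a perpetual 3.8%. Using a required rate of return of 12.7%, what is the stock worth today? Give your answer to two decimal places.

$97.10

Two-stage DDM. Project D₁…D_5 at 0.092, terminal growth 0.038, discount at r = 0.127.
D_1 = 7.3055
D_2 = 7.9776
D_3 = 8.7115
D_4 = 9.5130
D_5 = 10.3882
Terminal value at t=5: TV = D_6/(r−g) = 10.7829/(0.127−0.038) = 121.1565
P₀ = 7.3055/(1+0.127)^1 + 7.9776/(1+0.127)^2 + 8.7115/(1+0.127)^3 + 9.5130/(1+0.127)^4 + 10.3882/(1+0.127)^5 + 121.1565/(1+0.127)^5 = 97.0984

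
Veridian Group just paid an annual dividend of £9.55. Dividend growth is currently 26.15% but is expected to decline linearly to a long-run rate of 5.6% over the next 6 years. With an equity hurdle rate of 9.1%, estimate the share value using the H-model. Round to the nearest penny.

£456.35

H-model: P₀ = D₀[(1+g_L) + H(g_S−g_L)]/(r−g_L), with H = 6/2 = 3.
P₀ = 9.55 × [(1+0.056) + 3×(0.2615−0.056)] / (0.091−0.056)
   = 9.55 × 1.6725 / 0.035 = 456.3536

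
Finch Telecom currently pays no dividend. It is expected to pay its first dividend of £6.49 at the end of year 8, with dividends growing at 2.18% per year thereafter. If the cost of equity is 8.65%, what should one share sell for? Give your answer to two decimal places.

Deferred-dividend DDM. At t=7 the remaining stream is a growing perpetuity with first payment D_8 = 6.49.
V_7 = D_8/(r−g) = 6.49/(0.0865−0.0218) = 100.3091
P₀ = V_7/(1+r)^7 = 100.3091/(1+0.0865)^7 = 56.1219

£56.12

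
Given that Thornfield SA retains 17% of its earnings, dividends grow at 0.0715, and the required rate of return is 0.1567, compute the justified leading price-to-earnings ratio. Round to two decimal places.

9.74

Payout ratio b = 1 − 0.17 = 0.83.
Justified leading P/E = b/(r−g) = 0.83/(0.1567−0.0715) = 9.7418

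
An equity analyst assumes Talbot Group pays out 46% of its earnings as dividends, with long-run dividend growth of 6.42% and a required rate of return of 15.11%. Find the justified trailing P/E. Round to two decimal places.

Justified trailing P/E = b(1+g)/(r−g) = 0.46×(1+0.0642)/(0.1511−0.0642) = 5.6333

5.63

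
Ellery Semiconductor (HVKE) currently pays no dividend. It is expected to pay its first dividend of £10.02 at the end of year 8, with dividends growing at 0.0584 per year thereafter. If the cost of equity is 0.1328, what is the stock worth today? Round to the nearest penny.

Deferred-dividend DDM. At t=7 the remaining stream is a growing perpetuity with first payment D_8 = 10.02.
V_7 = D_8/(r−g) = 10.02/(0.1328−0.0584) = 134.6774
P₀ = V_7/(1+r)^7 = 134.6774/(1+0.1328)^7 = 56.2629

£56.26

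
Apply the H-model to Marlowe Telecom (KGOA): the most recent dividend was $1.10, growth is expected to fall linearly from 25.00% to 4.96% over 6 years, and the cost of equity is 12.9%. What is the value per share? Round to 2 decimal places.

H-model: P₀ = D₀[(1+g_L) + H(g_S−g_L)]/(r−g_L), with H = 6/2 = 3.
P₀ = 1.10 × [(1+0.0496) + 3×(0.25−0.0496)] / (0.129−0.0496)
   = 1.10 × 1.6508 / 0.0794 = 22.8700

$22.87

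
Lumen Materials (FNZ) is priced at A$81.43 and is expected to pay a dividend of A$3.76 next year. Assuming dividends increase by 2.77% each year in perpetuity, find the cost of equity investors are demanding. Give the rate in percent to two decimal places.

7.39%

Rearranging the constant-growth DDM: r = D₁/P₀ + g.
r = 3.7600 / 81.43 + 0.0277 = 0.04617 + 0.0277 = 0.07387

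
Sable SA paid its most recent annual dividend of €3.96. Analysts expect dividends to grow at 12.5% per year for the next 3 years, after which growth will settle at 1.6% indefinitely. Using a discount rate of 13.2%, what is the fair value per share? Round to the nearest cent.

€45.78

Two-stage DDM. Project D₁…D_3 at 0.125, terminal growth 0.016, discount at r = 0.132.
D_1 = 4.4550
D_2 = 5.0119
D_3 = 5.6384
Terminal value at t=3: TV = D_4/(r−g) = 5.7286/(0.132−0.016) = 49.3843
P₀ = 4.4550/(1+0.132)^1 + 5.0119/(1+0.132)^2 + 5.6384/(1+0.132)^3 + 49.3843/(1+0.132)^3 = 45.7784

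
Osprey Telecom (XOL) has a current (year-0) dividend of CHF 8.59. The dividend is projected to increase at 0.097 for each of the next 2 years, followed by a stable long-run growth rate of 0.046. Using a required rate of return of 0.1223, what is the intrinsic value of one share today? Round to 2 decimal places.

CHF 129.11

Two-stage DDM. Project D₁…D_2 at 0.097, terminal growth 0.046, discount at r = 0.1223.
D_1 = 9.4232
D_2 = 10.3373
Terminal value at t=2: TV = D_3/(r−g) = 10.8128/(0.1223−0.046) = 141.7143
P₀ = 9.4232/(1+0.1223)^1 + 10.3373/(1+0.1223)^2 + 141.7143/(1+0.1223)^2 = 129.1146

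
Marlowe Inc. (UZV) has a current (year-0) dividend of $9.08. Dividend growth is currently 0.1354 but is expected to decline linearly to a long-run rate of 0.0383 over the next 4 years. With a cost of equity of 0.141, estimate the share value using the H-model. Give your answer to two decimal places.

$108.97

H-model: P₀ = D₀[(1+g_L) + H(g_S−g_L)]/(r−g_L), with H = 4/2 = 2.
P₀ = 9.08 × [(1+0.0383) + 2×(0.1354−0.0383)] / (0.141−0.0383)
   = 9.08 × 1.2325 / 0.1027 = 108.9688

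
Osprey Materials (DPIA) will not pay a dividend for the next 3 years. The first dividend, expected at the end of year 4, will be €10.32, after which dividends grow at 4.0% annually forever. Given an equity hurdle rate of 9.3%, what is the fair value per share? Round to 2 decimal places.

€149.12

Deferred-dividend DDM. At t=3 the remaining stream is a growing perpetuity with first payment D_4 = 10.32.
V_3 = D_4/(r−g) = 10.32/(0.093−0.04) = 194.7170
P₀ = V_3/(1+r)^3 = 194.7170/(1+0.093)^3 = 149.1226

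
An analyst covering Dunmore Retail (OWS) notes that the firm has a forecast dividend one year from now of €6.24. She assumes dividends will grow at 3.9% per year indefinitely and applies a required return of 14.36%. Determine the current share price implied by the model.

€59.66

Gordon growth model: P₀ = D₁/(r − g), with D₁ = 6.24 given directly.
P₀ = 6.2400 / (0.1436 − 0.039) = 6.2400 / 0.1046 = 59.6558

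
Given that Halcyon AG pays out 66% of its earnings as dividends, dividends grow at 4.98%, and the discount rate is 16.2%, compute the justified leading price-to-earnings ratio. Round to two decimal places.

Justified leading P/E = b/(r−g) = 0.66/(0.162−0.0498) = 5.8824

5.88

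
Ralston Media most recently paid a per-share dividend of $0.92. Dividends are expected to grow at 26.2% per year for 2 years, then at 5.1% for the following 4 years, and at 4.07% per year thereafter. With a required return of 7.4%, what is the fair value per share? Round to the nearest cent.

Three-stage DDM. Project D₁…D_6; terminal Gordon value at t=6 with g = 0.0407; discount at r = 0.074.
D_1 = 1.1610
D_2 = 1.4652
D_3 = 1.5400
D_4 = 1.6185
D_5 = 1.7010
D_6 = 1.7878
TV_6 = 1.8606/(0.074−0.0407) = 55.8726
P₀ = Σ Dₜ/(1+r)ᵗ + TV_6/(1+r)^6 = 43.5722

$43.57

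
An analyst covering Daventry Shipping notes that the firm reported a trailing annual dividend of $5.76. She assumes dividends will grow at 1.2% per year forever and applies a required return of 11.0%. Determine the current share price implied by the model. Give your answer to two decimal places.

Gordon growth model: P₀ = D₁/(r − g). D₁ = 5.76 × (1 + 0.012) = 5.8291.
P₀ = 5.8291 / (0.11 − 0.012) = 5.8291 / 0.098 = 59.4808

$59.48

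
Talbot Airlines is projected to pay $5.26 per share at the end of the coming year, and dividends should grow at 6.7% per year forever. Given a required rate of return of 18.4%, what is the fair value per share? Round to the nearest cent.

Gordon growth model: P₀ = D₁/(r − g), with D₁ = 5.26 given directly.
P₀ = 5.2600 / (0.184 − 0.067) = 5.2600 / 0.117 = 44.9573

$44.96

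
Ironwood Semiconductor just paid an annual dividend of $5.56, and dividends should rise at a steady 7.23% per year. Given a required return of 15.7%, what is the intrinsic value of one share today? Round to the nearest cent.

Gordon growth model: P₀ = D₁/(r − g). D₁ = 5.56 × (1 + 0.0723) = 5.9620.
P₀ = 5.9620 / (0.157 − 0.0723) = 5.9620 / 0.0847 = 70.3895

$70.39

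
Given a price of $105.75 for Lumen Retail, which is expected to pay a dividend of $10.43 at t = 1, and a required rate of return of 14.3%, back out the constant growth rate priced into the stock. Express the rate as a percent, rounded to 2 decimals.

From P₀ = D₁/(r − g), the implied growth is g = r − D₁/P₀.
g = 0.143 − 10.43/105.75 = 0.143 − 0.09863 = 0.04437

4.44%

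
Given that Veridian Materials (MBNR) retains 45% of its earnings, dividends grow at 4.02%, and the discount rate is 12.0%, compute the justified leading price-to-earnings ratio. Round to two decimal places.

6.89

Payout ratio b = 1 − 0.45 = 0.55.
Justified leading P/E = b/(r−g) = 0.55/(0.12−0.0402) = 6.8922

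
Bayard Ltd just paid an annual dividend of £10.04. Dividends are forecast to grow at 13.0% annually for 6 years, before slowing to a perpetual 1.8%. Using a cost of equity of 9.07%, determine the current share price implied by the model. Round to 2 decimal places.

£242.16

Two-stage DDM. Project D₁…D_6 at 0.13, terminal growth 0.018, discount at r = 0.0907.
D_1 = 11.3452
D_2 = 12.8201
D_3 = 14.4867
D_4 = 16.3700
D_5 = 18.4980
D_6 = 20.9028
Terminal value at t=6: TV = D_7/(r−g) = 21.2790/(0.0907−0.018) = 292.6966
P₀ = 11.3452/(1+0.0907)^1 + 12.8201/(1+0.0907)^2 + 14.4867/(1+0.0907)^3 + 16.3700/(1+0.0907)^4 + 18.4980/(1+0.0907)^5 + 20.9028/(1+0.0907)^6 + 292.6966/(1+0.0907)^6 = 242.1645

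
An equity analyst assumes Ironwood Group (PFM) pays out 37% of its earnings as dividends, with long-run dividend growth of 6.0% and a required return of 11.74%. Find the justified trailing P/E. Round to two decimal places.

6.83

Justified trailing P/E = b(1+g)/(r−g) = 0.37×(1+0.06)/(0.1174−0.06) = 6.8328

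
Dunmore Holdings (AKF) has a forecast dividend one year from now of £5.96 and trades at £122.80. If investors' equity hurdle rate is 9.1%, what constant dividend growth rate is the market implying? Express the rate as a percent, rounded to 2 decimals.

From P₀ = D₁/(r − g), the implied growth is g = r − D₁/P₀.
g = 0.091 − 5.96/122.80 = 0.091 − 0.04853 = 0.04247

4.25%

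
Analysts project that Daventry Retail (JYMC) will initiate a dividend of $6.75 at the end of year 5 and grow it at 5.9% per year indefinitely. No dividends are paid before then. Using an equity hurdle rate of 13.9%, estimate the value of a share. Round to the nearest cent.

Deferred-dividend DDM. At t=4 the remaining stream is a growing perpetuity with first payment D_5 = 6.75.
V_4 = D_5/(r−g) = 6.75/(0.139−0.059) = 84.3750
P₀ = V_4/(1+r)^4 = 84.3750/(1+0.139)^4 = 50.1324

$50.13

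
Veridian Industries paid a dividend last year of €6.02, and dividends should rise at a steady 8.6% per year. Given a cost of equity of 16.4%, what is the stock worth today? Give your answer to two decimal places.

€83.82

Gordon growth model: P₀ = D₁/(r − g). D₁ = 6.02 × (1 + 0.086) = 6.5377.
P₀ = 6.5377 / (0.164 − 0.086) = 6.5377 / 0.078 = 83.8169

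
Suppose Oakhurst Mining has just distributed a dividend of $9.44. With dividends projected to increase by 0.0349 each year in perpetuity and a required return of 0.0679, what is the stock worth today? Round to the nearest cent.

Gordon growth model: P₀ = D₁/(r − g). D₁ = 9.44 × (1 + 0.0349) = 9.7695.
P₀ = 9.7695 / (0.0679 − 0.0349) = 9.7695 / 0.033 = 296.0441

$296.04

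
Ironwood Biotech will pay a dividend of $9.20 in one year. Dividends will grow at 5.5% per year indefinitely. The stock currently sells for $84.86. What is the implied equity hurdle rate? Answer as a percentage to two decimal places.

16.34%

Rearranging the constant-growth DDM: r = D₁/P₀ + g.
r = 9.2000 / 84.86 + 0.055 = 0.10841 + 0.055 = 0.16341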